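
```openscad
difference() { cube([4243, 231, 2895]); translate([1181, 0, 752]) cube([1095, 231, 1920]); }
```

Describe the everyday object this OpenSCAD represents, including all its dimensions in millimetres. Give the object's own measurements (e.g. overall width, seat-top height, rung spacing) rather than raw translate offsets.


A wall 4243 mm long (x), 231 mm thick (y), 2895 mm tall, with a rectangular window opening cut through it. The opening is 1095 mm wide and 1920 mm tall; its sill is at z = 752 mm and its near (−x) edge is 1181 mm from the wall's −x end. The opening passes through the full wall thickness.


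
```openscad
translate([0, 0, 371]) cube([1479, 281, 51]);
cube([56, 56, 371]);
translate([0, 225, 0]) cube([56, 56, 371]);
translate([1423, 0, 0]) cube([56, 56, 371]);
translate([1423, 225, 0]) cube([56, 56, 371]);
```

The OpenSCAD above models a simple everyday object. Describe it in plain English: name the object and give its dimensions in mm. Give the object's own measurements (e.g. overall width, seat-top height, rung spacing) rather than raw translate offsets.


A long wooden bench with a 1479 mm (x) × 281 mm (y) seat, 51 mm thick, its top surface 422 mm above the floor. Four 56 mm square legs at the seat corners, flush with the edges, run from z = 0 to the seat underside.


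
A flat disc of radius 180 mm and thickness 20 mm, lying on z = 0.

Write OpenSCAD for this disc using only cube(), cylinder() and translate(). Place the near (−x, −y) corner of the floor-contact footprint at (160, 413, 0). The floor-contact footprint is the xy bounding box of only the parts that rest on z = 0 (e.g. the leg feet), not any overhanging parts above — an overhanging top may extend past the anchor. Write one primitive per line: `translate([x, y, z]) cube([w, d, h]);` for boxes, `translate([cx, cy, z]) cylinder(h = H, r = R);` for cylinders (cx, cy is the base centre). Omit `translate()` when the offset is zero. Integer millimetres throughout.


translate([340, 593, 0]) cylinder(h = 20, r = 180);


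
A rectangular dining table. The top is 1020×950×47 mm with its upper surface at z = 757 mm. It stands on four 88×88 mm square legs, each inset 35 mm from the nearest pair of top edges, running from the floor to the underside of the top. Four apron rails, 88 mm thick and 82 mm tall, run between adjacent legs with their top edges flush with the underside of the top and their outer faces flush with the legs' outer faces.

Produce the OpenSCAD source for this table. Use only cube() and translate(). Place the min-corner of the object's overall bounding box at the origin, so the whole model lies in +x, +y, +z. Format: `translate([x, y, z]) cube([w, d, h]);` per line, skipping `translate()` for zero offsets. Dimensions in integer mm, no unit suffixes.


// leg_h = 757 - 47 = 710
// apron z = 710 - 82 = 628
translate([0, 0, 710]) cube([1020, 950, 47]);
translate([35, 35, 0]) cube([88, 88, 710]);
translate([897, 35, 0]) cube([88, 88, 710]);
translate([35, 827, 0]) cube([88, 88, 710]);
translate([897, 827, 0]) cube([88, 88, 710]);
translate([123, 35, 628]) cube([774, 88, 82]);
translate([123, 827, 628]) cube([774, 88, 82]);
translate([35, 123, 628]) cube([88, 704, 82]);
translate([897, 123, 628]) cube([88, 704, 82]);


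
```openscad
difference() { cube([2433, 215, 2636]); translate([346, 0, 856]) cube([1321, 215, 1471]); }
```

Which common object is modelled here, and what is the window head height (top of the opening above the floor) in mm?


A wall with a window opening. The window head height is 2327 mm.

A wall with a rectangular opening subtracted — a window. Sill at z = 856, opening 1471 mm tall, so the head is at 856 + 1471 = 2327 mm.


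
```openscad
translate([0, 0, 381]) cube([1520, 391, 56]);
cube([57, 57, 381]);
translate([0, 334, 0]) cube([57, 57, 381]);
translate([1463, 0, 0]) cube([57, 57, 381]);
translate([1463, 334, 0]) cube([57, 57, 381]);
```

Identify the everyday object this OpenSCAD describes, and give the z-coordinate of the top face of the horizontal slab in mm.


A bench. The seat-top height is 437 mm.

A long slab on four corner posts — a bench. The slab sits at z = 381 with thickness 56, so the top is 381 + 56 = 437 mm.


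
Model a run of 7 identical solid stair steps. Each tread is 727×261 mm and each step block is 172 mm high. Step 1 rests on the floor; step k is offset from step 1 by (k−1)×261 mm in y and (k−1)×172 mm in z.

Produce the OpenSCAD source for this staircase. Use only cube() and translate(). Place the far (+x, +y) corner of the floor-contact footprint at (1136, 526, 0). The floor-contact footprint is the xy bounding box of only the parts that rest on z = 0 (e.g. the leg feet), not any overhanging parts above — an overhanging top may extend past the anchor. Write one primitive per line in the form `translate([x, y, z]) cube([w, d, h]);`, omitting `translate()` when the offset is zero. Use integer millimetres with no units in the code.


translate([409, 265, 0]) cube([727, 261, 172]);
translate([409, 526, 172]) cube([727, 261, 172]);
translate([409, 787, 344]) cube([727, 261, 172]);
translate([409, 1048, 516]) cube([727, 261, 172]);
translate([409, 1309, 688]) cube([727, 261, 172]);
translate([409, 1570, 860]) cube([727, 261, 172]);
translate([409, 1831, 1032]) cube([727, 261, 172]);


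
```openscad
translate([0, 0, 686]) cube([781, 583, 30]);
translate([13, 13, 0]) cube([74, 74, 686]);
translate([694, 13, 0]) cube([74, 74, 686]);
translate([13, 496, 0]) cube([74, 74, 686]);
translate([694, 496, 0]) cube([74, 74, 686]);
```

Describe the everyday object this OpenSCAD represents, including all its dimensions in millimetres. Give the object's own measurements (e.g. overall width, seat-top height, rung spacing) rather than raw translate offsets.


A table: top 781 mm (x) × 583 mm (y), 30 mm thick, upper face at z = 716 mm, on four 74×74 mm square legs, each inset 13 mm from the nearest pair of top edges from z = 0 to the bottom of the top.


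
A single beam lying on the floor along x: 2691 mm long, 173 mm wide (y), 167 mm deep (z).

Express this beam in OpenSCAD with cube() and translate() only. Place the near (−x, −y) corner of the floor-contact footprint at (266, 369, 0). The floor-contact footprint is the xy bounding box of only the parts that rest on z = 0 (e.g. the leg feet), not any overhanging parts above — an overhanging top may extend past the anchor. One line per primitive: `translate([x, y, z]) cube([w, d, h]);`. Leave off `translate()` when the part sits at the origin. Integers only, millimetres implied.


translate([266, 369, 0]) cube([2691, 173, 167]);


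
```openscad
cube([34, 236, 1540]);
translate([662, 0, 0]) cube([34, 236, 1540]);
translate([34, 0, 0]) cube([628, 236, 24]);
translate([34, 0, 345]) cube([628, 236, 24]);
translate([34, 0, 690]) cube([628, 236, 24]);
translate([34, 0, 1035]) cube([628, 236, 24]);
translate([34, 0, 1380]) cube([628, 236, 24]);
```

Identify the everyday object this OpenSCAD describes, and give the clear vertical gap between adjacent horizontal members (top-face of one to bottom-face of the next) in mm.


A bookshelf. The clear shelf gap is 321 mm.

Two tall side panels with 5 horizontal boards between them — a bookshelf. The first two shelf undersides are at z = 0 and z = 345; with shelf thickness 24, the clear gap is 345 − 0 − 24 = 321 mm.


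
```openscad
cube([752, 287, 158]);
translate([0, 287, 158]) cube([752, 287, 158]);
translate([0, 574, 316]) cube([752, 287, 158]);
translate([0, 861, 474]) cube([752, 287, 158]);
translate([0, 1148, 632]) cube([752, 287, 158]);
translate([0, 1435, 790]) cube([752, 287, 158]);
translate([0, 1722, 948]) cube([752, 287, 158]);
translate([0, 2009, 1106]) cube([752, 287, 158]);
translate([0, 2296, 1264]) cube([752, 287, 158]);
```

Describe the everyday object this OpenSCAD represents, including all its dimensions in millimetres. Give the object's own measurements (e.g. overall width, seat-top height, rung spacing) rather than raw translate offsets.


A straight staircase of 9 solid steps. Each step is 752 mm wide (x), 287 mm deep (y, the going) and 158 mm tall (the rise). The first step rests on the floor; each subsequent step sits one going further in +y and one rise higher in +z, directly behind and above the previous step with no overlap.


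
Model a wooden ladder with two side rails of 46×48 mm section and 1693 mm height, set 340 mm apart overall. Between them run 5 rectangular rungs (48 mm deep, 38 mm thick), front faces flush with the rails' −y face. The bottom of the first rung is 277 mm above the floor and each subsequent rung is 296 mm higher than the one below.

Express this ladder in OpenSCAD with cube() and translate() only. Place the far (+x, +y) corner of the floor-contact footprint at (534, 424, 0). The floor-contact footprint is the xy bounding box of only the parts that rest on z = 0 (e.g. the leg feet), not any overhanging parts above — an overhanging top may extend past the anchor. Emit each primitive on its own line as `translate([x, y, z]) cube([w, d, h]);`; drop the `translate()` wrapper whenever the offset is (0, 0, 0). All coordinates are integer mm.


translate([194, 376, 0]) cube([46, 48, 1693]);
translate([488, 376, 0]) cube([46, 48, 1693]);
translate([240, 376, 277]) cube([248, 48, 38]);
translate([240, 376, 573]) cube([248, 48, 38]);
translate([240, 376, 869]) cube([248, 48, 38]);
translate([240, 376, 1165]) cube([248, 48, 38]);
translate([240, 376, 1461]) cube([248, 48, 38]);


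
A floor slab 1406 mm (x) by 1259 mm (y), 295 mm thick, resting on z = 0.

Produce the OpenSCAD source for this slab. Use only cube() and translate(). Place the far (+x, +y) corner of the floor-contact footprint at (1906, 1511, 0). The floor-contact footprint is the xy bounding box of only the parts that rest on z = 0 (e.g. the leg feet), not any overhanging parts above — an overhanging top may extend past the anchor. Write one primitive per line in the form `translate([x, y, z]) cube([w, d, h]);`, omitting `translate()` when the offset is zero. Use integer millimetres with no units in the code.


translate([500, 252, 0]) cube([1406, 1259, 295]);


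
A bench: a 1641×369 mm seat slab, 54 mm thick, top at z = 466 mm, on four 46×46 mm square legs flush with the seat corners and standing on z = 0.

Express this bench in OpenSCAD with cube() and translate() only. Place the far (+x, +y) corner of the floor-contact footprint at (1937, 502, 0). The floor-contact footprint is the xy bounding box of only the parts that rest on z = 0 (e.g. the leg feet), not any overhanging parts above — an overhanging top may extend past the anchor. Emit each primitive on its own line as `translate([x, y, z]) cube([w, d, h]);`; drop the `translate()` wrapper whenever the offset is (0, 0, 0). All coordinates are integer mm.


translate([296, 133, 412]) cube([1641, 369, 54]);
translate([296, 133, 0]) cube([46, 46, 412]);
translate([296, 456, 0]) cube([46, 46, 412]);
translate([1891, 133, 0]) cube([46, 46, 412]);
translate([1891, 456, 0]) cube([46, 46, 412]);


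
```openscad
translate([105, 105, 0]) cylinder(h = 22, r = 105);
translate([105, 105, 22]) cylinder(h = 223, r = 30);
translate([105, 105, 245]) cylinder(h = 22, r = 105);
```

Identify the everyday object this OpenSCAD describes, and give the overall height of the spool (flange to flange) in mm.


A spool. The overall height is 267 mm.

Three coaxial cylinders, large–small–large — a spool. Two 22 mm flanges and a 223 mm core give 22 + 223 + 22 = 267 mm.


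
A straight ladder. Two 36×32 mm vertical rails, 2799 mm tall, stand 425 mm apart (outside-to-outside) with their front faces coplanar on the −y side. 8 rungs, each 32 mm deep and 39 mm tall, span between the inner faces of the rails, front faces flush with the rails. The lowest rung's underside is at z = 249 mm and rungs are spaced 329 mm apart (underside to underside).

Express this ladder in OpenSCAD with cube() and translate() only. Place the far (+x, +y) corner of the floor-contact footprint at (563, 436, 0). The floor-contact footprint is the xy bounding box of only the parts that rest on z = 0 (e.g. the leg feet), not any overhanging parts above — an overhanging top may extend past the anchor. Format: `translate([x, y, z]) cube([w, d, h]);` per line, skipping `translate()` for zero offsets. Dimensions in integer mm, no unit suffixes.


translate([138, 404, 0]) cube([36, 32, 2799]);
translate([527, 404, 0]) cube([36, 32, 2799]);
translate([174, 404, 249]) cube([353, 32, 39]);
translate([174, 404, 578]) cube([353, 32, 39]);
translate([174, 404, 907]) cube([353, 32, 39]);
translate([174, 404, 1236]) cube([353, 32, 39]);
translate([174, 404, 1565]) cube([353, 32, 39]);
translate([174, 404, 1894]) cube([353, 32, 39]);
translate([174, 404, 2223]) cube([353, 32, 39]);
translate([174, 404, 2552]) cube([353, 32, 39]);


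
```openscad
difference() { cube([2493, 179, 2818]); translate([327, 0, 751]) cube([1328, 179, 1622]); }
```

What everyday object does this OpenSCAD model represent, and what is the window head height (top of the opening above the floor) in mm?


A wall with a window opening. The window head height is 2373 mm.

A wall with a rectangular opening subtracted — a window. Sill at z = 751, opening 1622 mm tall, so the head is at 751 + 1622 = 2373 mm.


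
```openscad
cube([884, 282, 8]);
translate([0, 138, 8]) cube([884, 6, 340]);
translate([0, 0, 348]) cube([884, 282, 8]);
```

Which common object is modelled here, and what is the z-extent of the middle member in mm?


An I-beam. The web height is 340 mm.

Two wide flanges with a thin centred web — an I-beam. Overall 356 mm minus two 8 mm flanges gives a web of 356 − 2·8 = 340 mm.


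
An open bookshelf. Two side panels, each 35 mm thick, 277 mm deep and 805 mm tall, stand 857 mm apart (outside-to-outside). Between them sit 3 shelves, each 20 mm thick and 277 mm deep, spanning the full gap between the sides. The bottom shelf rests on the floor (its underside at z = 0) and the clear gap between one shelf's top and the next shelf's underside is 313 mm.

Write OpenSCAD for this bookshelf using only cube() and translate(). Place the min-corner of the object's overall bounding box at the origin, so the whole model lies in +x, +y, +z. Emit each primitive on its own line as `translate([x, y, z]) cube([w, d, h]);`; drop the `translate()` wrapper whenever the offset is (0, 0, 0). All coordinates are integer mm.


cube([35, 277, 805]);
translate([822, 0, 0]) cube([35, 277, 805]);
translate([35, 0, 0]) cube([787, 277, 20]);
translate([35, 0, 333]) cube([787, 277, 20]);
translate([35, 0, 666]) cube([787, 277, 20]);


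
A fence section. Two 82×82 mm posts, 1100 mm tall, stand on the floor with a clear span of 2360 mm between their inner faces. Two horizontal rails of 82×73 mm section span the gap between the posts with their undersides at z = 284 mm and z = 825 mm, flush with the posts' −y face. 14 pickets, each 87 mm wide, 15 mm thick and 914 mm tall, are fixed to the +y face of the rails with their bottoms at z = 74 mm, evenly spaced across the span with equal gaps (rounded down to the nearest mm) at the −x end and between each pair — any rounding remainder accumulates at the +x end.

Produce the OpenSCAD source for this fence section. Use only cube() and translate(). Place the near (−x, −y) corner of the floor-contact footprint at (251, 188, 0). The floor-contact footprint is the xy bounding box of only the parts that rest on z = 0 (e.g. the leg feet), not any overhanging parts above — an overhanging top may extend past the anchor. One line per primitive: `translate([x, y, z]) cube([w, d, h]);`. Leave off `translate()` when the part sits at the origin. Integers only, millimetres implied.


translate([251, 188, 0]) cube([82, 82, 1100]);
translate([2693, 188, 0]) cube([82, 82, 1100]);
translate([333, 188, 284]) cube([2360, 82, 73]);
translate([333, 188, 825]) cube([2360, 82, 73]);
translate([409, 270, 74]) cube([87, 15, 914]);
translate([572, 270, 74]) cube([87, 15, 914]);
translate([735, 270, 74]) cube([87, 15, 914]);
translate([898, 270, 74]) cube([87, 15, 914]);
translate([1061, 270, 74]) cube([87, 15, 914]);
translate([1224, 270, 74]) cube([87, 15, 914]);
translate([1387, 270, 74]) cube([87, 15, 914]);
translate([1550, 270, 74]) cube([87, 15, 914]);
translate([1713, 270, 74]) cube([87, 15, 914]);
translate([1876, 270, 74]) cube([87, 15, 914]);
translate([2039, 270, 74]) cube([87, 15, 914]);
translate([2202, 270, 74]) cube([87, 15, 914]);
translate([2365, 270, 74]) cube([87, 15, 914]);
translate([2528, 270, 74]) cube([87, 15, 914]);


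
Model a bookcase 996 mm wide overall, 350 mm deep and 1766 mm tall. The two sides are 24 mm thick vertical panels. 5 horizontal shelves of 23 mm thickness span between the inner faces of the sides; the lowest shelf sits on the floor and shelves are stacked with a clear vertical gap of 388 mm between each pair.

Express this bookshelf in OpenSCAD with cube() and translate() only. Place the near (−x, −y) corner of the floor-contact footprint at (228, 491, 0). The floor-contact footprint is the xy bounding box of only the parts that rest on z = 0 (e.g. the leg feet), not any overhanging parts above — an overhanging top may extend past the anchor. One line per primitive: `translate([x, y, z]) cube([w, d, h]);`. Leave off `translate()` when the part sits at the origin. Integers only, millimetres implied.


translate([228, 491, 0]) cube([24, 350, 1766]);
translate([1200, 491, 0]) cube([24, 350, 1766]);
translate([252, 491, 0]) cube([948, 350, 23]);
translate([252, 491, 411]) cube([948, 350, 23]);
translate([252, 491, 822]) cube([948, 350, 23]);
translate([252, 491, 1233]) cube([948, 350, 23]);
translate([252, 491, 1644]) cube([948, 350, 23]);


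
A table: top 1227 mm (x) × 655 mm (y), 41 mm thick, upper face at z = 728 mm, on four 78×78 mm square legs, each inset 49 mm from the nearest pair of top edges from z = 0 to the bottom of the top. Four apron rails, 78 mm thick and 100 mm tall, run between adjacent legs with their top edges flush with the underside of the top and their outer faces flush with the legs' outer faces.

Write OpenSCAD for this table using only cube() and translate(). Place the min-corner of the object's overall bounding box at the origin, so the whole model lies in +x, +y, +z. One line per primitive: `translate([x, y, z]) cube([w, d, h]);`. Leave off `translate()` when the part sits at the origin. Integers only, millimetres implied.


// leg_h = 728 - 41 = 687
// apron z = 687 - 100 = 587
translate([0, 0, 687]) cube([1227, 655, 41]);
translate([49, 49, 0]) cube([78, 78, 687]);
translate([1100, 49, 0]) cube([78, 78, 687]);
translate([49, 528, 0]) cube([78, 78, 687]);
translate([1100, 528, 0]) cube([78, 78, 687]);
translate([127, 49, 587]) cube([973, 78, 100]);
translate([127, 528, 587]) cube([973, 78, 100]);
translate([49, 127, 587]) cube([78, 401, 100]);
translate([1100, 127, 587]) cube([78, 401, 100]);


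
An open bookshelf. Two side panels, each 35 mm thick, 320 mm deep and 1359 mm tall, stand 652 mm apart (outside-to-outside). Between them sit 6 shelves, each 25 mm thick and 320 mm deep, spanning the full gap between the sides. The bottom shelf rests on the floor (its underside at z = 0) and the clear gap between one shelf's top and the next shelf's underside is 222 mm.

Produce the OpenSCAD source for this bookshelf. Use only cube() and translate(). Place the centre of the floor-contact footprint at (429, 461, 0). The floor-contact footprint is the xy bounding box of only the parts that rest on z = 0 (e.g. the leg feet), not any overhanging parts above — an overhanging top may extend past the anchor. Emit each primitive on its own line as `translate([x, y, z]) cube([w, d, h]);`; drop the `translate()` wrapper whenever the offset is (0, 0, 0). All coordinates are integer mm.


translate([103, 301, 0]) cube([35, 320, 1359]);
translate([720, 301, 0]) cube([35, 320, 1359]);
translate([138, 301, 0]) cube([582, 320, 25]);
translate([138, 301, 247]) cube([582, 320, 25]);
translate([138, 301, 494]) cube([582, 320, 25]);
translate([138, 301, 741]) cube([582, 320, 25]);
translate([138, 301, 988]) cube([582, 320, 25]);
translate([138, 301, 1235]) cube([582, 320, 25]);


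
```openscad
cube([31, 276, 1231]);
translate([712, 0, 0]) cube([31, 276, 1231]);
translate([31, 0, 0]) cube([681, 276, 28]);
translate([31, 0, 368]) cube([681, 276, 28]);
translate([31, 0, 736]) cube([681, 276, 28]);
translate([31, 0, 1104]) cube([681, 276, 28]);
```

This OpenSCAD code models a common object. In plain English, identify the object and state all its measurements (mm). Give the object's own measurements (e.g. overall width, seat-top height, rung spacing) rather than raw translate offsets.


An open bookshelf. Two side panels, each 31 mm thick, 276 mm deep and 1231 mm tall, stand 743 mm apart (outside-to-outside). Between them sit 4 shelves, each 28 mm thick and 276 mm deep, spanning the full gap between the sides. The bottom shelf rests on the floor (its underside at z = 0) and the clear gap between one shelf's top and the next shelf's underside is 340 mm.


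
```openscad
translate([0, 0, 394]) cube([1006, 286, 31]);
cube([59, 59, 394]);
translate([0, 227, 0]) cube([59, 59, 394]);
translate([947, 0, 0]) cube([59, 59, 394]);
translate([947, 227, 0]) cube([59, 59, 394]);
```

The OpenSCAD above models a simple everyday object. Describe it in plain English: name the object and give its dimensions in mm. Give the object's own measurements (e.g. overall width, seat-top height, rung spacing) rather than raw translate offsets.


A long wooden bench with a 1006 mm (x) × 286 mm (y) seat, 31 mm thick, its top surface 425 mm above the floor. Four 59 mm square legs at the seat corners, flush with the edges, run from z = 0 to the seat underside.


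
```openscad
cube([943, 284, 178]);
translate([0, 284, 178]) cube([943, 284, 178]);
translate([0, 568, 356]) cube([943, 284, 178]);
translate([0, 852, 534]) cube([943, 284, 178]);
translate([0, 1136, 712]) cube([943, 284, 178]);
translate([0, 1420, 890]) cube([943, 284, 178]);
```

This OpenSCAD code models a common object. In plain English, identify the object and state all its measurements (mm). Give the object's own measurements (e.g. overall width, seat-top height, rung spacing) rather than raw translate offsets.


A straight staircase of 6 solid steps. Each step is 943 mm wide (x), 284 mm deep (y, the going) and 178 mm tall (the rise). The first step rests on the floor; each subsequent step sits one going further in +y and one rise higher in +z, directly behind and above the previous step with no overlap.


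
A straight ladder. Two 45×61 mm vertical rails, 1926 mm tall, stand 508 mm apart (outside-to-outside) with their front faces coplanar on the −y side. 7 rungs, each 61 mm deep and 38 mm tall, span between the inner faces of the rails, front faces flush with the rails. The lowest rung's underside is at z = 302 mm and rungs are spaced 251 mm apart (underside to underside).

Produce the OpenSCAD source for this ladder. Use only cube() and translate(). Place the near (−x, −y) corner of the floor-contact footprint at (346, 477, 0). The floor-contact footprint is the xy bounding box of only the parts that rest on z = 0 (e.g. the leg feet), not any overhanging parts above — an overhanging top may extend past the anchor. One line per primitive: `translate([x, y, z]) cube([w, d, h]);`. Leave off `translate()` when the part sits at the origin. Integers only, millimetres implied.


translate([346, 477, 0]) cube([45, 61, 1926]);
translate([809, 477, 0]) cube([45, 61, 1926]);
translate([391, 477, 302]) cube([418, 61, 38]);
translate([391, 477, 553]) cube([418, 61, 38]);
translate([391, 477, 804]) cube([418, 61, 38]);
translate([391, 477, 1055]) cube([418, 61, 38]);
translate([391, 477, 1306]) cube([418, 61, 38]);
translate([391, 477, 1557]) cube([418, 61, 38]);
translate([391, 477, 1808]) cube([418, 61, 38]);


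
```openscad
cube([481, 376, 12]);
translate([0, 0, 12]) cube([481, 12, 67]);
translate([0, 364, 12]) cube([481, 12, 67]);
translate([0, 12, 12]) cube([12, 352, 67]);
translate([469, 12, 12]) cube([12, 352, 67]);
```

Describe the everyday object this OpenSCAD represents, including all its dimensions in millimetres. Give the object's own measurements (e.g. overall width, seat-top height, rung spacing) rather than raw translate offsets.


An open-topped rectangular box: outside dimensions 481×376×79 mm, with a uniform wall and base thickness of 12 mm. The base is a full 481×376 slab on the floor; four walls sit on top of the base. The front and back walls (the −y and +y sides) span the full width; the two side walls fit between them.


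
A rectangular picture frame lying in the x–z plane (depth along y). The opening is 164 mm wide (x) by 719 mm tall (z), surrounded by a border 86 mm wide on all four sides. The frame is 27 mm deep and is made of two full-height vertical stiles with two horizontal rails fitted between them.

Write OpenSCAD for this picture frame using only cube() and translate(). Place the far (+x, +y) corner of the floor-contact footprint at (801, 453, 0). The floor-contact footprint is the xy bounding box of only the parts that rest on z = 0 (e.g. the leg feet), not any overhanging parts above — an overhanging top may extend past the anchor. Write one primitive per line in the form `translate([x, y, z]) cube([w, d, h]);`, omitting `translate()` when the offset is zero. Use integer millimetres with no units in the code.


translate([465, 426, 0]) cube([86, 27, 891]);
translate([715, 426, 0]) cube([86, 27, 891]);
translate([551, 426, 0]) cube([164, 27, 86]);
translate([551, 426, 805]) cube([164, 27, 86]);


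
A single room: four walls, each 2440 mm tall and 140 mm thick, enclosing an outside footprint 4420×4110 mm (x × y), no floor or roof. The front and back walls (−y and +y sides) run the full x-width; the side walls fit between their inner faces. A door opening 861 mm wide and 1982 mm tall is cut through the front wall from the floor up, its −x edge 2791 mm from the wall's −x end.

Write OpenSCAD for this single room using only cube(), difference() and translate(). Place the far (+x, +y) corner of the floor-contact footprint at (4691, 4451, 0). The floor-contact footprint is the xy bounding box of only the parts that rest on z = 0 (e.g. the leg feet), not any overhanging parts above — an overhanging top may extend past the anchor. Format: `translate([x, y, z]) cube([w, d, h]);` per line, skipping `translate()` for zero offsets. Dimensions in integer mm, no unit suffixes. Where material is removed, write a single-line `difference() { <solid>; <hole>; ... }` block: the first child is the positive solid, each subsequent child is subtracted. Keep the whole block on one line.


difference() { translate([271, 341, 0]) cube([4420, 140, 2440]); translate([3062, 341, 0]) cube([861, 140, 1982]); }
translate([271, 4311, 0]) cube([4420, 140, 2440]);
translate([271, 481, 0]) cube([140, 3830, 2440]);
translate([4551, 481, 0]) cube([140, 3830, 2440]);


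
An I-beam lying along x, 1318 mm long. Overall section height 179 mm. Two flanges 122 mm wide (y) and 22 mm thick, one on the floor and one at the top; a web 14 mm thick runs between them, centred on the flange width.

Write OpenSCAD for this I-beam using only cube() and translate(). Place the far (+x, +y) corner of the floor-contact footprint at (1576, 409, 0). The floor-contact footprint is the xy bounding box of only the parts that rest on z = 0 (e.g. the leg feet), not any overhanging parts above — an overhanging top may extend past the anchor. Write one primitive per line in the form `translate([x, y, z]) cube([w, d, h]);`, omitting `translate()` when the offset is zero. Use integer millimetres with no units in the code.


translate([258, 287, 0]) cube([1318, 122, 22]);
translate([258, 341, 22]) cube([1318, 14, 135]);
translate([258, 287, 157]) cube([1318, 122, 22]);


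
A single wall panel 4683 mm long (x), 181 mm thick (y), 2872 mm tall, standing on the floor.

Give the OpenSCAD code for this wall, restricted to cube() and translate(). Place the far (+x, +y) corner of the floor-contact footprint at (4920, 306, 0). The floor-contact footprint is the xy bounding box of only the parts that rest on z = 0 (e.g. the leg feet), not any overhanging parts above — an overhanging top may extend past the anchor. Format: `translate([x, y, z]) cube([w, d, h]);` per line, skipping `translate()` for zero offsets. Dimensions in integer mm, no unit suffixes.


translate([237, 125, 0]) cube([4683, 181, 2872]);


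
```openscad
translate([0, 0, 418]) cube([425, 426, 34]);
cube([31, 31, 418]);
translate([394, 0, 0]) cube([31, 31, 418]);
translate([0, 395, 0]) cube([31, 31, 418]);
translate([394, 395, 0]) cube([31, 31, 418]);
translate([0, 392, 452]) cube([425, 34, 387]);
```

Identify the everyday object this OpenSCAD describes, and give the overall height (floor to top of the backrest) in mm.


A chair. The overall height is 839 mm.

A slab on four corner posts with a tall panel at the back — a chair. The seat slab sits at z = 418 with thickness 34, and the 387 mm backrest starts at the seat top, so the overall height is 418 + 34 + 387 = 839 mm.


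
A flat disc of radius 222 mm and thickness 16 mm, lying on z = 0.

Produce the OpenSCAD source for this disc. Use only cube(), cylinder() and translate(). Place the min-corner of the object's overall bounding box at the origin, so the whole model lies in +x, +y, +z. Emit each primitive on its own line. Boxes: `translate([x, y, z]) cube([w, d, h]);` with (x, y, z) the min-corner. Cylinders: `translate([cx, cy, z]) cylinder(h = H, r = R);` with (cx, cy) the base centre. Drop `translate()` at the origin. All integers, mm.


translate([222, 222, 0]) cylinder(h = 16, r = 222);


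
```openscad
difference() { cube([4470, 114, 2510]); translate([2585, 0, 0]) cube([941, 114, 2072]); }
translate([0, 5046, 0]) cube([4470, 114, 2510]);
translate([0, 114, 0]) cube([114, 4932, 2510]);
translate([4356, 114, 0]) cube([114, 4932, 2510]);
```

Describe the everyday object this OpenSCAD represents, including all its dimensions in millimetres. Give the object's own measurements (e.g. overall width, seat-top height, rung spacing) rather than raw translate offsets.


A single room: four walls, each 2510 mm tall and 114 mm thick, enclosing an outside footprint 4470×5160 mm (x × y), no floor or roof. The front and back walls (−y and +y sides) run the full x-width; the side walls fit between their inner faces. A door opening 941 mm wide and 2072 mm tall is cut through the front wall from the floor up, its −x edge 2585 mm from the wall's −x end.


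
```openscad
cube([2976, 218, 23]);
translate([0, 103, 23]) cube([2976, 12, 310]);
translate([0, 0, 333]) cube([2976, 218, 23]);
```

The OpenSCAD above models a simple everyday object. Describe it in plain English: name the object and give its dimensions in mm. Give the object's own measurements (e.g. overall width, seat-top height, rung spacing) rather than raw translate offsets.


An I-beam lying along x, 2976 mm long. Overall section height 356 mm. Two flanges 218 mm wide (y) and 23 mm thick, one on the floor and one at the top; a web 12 mm thick runs between them, centred on the flange width.


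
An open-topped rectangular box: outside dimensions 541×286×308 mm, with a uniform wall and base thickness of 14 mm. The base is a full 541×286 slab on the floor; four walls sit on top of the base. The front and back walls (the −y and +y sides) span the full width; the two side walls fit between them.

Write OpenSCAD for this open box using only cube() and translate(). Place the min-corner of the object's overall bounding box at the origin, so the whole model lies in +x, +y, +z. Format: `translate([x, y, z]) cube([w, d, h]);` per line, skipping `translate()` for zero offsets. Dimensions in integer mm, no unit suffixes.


cube([541, 286, 14]);
translate([0, 0, 14]) cube([541, 14, 294]);
translate([0, 272, 14]) cube([541, 14, 294]);
translate([0, 14, 14]) cube([14, 258, 294]);
translate([527, 14, 14]) cube([14, 258, 294]);


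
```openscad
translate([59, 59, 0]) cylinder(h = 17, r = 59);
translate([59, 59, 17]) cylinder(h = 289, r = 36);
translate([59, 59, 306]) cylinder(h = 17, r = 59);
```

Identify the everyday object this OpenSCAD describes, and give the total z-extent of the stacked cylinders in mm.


A spool. The overall height is 323 mm.

Three coaxial cylinders, large–small–large — a spool. Two 17 mm flanges and a 289 mm core give 17 + 289 + 17 = 323 mm.


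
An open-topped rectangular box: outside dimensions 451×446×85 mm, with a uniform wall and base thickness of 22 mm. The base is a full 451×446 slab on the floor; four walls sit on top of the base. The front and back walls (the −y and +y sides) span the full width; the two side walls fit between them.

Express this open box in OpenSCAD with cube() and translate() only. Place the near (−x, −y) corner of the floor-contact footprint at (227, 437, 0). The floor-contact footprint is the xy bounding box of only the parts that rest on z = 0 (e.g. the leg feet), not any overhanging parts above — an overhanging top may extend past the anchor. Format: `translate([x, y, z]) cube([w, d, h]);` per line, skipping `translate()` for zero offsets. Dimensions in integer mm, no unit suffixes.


translate([227, 437, 0]) cube([451, 446, 22]);
translate([227, 437, 22]) cube([451, 22, 63]);
translate([227, 861, 22]) cube([451, 22, 63]);
translate([227, 459, 22]) cube([22, 402, 63]);
translate([656, 459, 22]) cube([22, 402, 63]);


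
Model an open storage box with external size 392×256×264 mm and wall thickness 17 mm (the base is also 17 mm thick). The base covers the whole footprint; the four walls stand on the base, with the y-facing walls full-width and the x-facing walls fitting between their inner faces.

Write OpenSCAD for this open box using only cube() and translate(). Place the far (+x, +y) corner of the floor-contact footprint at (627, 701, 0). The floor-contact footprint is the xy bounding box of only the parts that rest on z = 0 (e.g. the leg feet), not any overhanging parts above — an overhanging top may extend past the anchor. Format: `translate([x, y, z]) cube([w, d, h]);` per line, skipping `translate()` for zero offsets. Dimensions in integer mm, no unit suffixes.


translate([235, 445, 0]) cube([392, 256, 17]);
translate([235, 445, 17]) cube([392, 17, 247]);
translate([235, 684, 17]) cube([392, 17, 247]);
translate([235, 462, 17]) cube([17, 222, 247]);
translate([610, 462, 17]) cube([17, 222, 247]);


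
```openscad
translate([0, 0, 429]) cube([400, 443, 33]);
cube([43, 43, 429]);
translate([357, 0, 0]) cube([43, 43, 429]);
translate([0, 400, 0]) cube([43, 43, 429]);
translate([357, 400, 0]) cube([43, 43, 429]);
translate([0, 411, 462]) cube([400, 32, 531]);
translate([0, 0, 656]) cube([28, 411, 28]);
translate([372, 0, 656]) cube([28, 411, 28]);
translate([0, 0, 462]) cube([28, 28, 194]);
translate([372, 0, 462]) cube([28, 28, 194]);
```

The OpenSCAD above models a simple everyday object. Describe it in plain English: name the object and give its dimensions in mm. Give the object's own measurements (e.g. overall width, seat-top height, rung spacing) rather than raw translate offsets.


A chair. The seat is a 400×443×33 mm slab with its top at z = 462 mm, on four 43×43 mm corner legs (flush with the seat edges, standing on z = 0). A flat backrest 32 mm thick, 531 mm tall, spans the full seat width and rises from the seat top along its +y edge, rear face flush with the rear of the seat. Two armrests of 28×28 mm section run along each side from the seat's front edge to the front of the backrest, top faces 222 mm above the seat top and outer faces flush with the seat's x-edges; a 28×28 mm post under the front of each armrest stands on the seat at the front corner.


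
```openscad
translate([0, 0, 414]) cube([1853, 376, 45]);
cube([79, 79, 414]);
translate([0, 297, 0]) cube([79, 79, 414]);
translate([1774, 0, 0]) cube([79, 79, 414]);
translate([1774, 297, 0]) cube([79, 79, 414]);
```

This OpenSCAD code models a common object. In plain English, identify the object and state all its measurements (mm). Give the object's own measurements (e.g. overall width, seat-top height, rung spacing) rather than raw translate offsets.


A long wooden bench with a 1853 mm (x) × 376 mm (y) seat, 45 mm thick, its top surface 459 mm above the floor. Four 79 mm square legs at the seat corners, flush with the edges, run from z = 0 to the seat underside.


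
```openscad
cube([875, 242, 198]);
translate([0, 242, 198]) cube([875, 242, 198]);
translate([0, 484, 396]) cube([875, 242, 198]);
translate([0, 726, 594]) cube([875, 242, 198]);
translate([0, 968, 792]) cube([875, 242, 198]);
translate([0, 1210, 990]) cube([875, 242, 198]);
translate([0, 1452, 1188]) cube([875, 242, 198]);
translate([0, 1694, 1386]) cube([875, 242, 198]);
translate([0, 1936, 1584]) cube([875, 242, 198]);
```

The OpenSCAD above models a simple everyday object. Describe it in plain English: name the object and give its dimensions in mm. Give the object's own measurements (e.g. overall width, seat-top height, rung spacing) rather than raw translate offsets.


A straight staircase of 9 solid steps. Each step is 875 mm wide (x), 242 mm deep (y, the going) and 198 mm tall (the rise). The first step rests on the floor; each subsequent step sits one going further in +y and one rise higher in +z, directly behind and above the previous step with no overlap.


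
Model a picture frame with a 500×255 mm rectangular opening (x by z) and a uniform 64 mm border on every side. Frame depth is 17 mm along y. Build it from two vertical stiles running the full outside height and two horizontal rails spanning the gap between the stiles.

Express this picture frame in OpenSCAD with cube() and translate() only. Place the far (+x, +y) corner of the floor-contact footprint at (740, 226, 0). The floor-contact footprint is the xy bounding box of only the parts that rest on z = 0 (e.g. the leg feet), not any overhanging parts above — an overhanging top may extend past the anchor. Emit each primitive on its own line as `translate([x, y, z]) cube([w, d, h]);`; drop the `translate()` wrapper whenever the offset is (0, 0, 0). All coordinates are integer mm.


translate([112, 209, 0]) cube([64, 17, 383]);
translate([676, 209, 0]) cube([64, 17, 383]);
translate([176, 209, 0]) cube([500, 17, 64]);
translate([176, 209, 319]) cube([500, 17, 64]);


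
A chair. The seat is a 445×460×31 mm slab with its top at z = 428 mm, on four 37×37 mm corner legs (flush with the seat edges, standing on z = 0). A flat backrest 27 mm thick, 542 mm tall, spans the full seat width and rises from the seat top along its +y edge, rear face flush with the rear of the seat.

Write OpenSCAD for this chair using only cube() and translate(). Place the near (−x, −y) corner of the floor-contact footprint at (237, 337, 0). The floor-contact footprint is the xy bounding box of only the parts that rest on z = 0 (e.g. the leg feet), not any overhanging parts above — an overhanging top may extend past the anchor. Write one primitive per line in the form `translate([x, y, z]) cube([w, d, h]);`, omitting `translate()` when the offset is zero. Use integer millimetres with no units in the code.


// leg_h = 428 - 31 = 397
translate([237, 337, 397]) cube([445, 460, 31]);
translate([237, 337, 0]) cube([37, 37, 397]);
translate([645, 337, 0]) cube([37, 37, 397]);
translate([237, 760, 0]) cube([37, 37, 397]);
translate([645, 760, 0]) cube([37, 37, 397]);
translate([237, 770, 428]) cube([445, 27, 542]);


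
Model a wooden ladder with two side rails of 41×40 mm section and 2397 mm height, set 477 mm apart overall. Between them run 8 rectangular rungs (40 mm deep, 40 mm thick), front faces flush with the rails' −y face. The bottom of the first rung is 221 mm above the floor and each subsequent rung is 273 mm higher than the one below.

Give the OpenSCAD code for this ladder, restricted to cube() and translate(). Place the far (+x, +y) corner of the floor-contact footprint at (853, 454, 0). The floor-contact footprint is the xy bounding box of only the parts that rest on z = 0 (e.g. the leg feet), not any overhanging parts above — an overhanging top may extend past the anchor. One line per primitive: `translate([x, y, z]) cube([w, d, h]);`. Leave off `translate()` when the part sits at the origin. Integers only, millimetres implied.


translate([376, 414, 0]) cube([41, 40, 2397]);
translate([812, 414, 0]) cube([41, 40, 2397]);
translate([417, 414, 221]) cube([395, 40, 40]);
translate([417, 414, 494]) cube([395, 40, 40]);
translate([417, 414, 767]) cube([395, 40, 40]);
translate([417, 414, 1040]) cube([395, 40, 40]);
translate([417, 414, 1313]) cube([395, 40, 40]);
translate([417, 414, 1586]) cube([395, 40, 40]);
translate([417, 414, 1859]) cube([395, 40, 40]);
translate([417, 414, 2132]) cube([395, 40, 40]);
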